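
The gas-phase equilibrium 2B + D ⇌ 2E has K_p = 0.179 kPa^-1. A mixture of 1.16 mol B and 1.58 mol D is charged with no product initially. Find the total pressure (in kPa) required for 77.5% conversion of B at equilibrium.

Let X = conversion of B (basis 1.16 mol B); extent of reaction ξ = 0.58X.
Moles: n_B = 1.16 − 1.16X; n_D = 1.58 − 0.58X; n_E = 1.16X.
n_T = Σnᵢ = 2.74 − 0.58X.
K_p = p_E^2 / (p_B^2 p_D) with p_i = (n_i/n_T)·P.
At X = 0.775: the mole-fraction product g(X) = Π y_i^ν_i = 24.04. Since K_p = g(X)·P^{-1}, P = (g/K_p)^(1/1) = (24.04/0.179)^(1/1) = 134 kPa.

P = 134 kPa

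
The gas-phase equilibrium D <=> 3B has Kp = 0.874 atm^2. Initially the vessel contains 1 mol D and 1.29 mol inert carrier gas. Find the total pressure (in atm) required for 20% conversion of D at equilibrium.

P = 4.84 atm

Let X = conversion of D (basis 1 mol D); extent of reaction ξ = X.
Moles: n_D = 1 − X; n_B = 3X; n_I = 1.29 (inert).
Total moles n_T = 2.29 + 2X.
Kp = p_B^3 / (p_D) with p_i = (n_i/n_T)·P.
At X = 0.2: the mole-fraction product g(X) = Π y_i^ν_i = 0.03731. Since Kp = g(X)·P^{2}, P = (Kp/g)^(1/2) = (0.874/0.03731)^(1/2) = 4.84 atm.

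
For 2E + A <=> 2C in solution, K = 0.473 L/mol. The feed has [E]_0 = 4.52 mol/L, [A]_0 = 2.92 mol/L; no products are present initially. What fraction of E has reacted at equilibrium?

X = 0.482

Let X = conversion of E; extent ξ = 4.52X/2 mol/L.
Concentrations: [E] = 4.52 − 4.52X; [A] = 2.92 − 2.26X; [C] = 4.52X.
K = [C]^2 / ([E]^2 [A]).
Solving K = 0.473 for X ∈ (0,1): X = 0.482.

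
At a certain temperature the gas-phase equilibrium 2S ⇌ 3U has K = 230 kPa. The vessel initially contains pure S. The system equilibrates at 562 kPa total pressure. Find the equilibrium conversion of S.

Basis: 1 mol S initially; let X = conversion of S. Extent ξ = 0.5X.
At extent ξ: n_S = 1 − X; n_U = 1.5X.
Total moles n_T = 1 + 0.5X.
y_i = n_i/n_T, p_i = y_i·P. K = p_U^3 / (p_S^2).
Equating to 230 kPa and solving on 0 < X < 1: X = 0.381.

X = 0.381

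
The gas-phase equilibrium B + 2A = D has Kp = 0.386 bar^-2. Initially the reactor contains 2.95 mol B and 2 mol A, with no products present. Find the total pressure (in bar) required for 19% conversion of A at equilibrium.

P = 1.19 bar

Basis: 2 mol A initially; let X = conversion of A. Extent ξ = X.
Species balance: n_B = 2.95 − X; n_A = 2 − 2X; n_D = X.
Total moles n_T = 4.95 − 2X.
Kp = p_D / (p_B p_A^2) with p_i = (n_i/n_T)·P.
At X = 0.19: the mole-fraction product g(X) = Π y_i^ν_i = 0.5478. Since Kp = g(X)·P^{-2}, P = (g/Kp)^(1/2) = (0.5478/0.386)^(1/2) = 1.19 bar.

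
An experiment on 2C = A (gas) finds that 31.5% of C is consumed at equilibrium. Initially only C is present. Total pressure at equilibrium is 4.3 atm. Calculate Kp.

Basis: 1 mol C initially; let X = conversion of C. Extent ξ = 0.5X.
Moles: n_C = 1 − X; n_A = 0.5X.
n_T = Σnᵢ = 1 − 0.5X.
At X = 0.315: n_C = 0.685, n_A = 0.158, n_T = 0.843.
p_i = (n_i/n_T)·P. Kp = p_A / (p_C^2) = 0.0658 atm^-1.

Kp = 0.0658 atm^-1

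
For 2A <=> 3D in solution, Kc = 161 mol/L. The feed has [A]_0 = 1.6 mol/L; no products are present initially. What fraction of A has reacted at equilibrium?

Let X = conversion of A; extent ξ = 1.6X/2 mol/L.
Concentrations: [A] = 1.6 − 1.6X; [D] = 2.4X.
Kc = [D]^3 / ([A]^2).
Solving Kc = 161 for X ∈ (0,1): X = 0.855.

X = 0.855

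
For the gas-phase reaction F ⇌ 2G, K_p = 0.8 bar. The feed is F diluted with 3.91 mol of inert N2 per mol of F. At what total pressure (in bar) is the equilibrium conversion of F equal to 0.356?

Take 1 mol F as basis and let X be its fractional conversion, so ξ = X.
Species balance: n_F = 1 − X; n_G = 2X; n_I = 3.91 (inert).
n_T = Σnᵢ = 4.91 + X.
K_p = p_G^2 / (p_F) with p_i = (n_i/n_T)·P.
At X = 0.356: the mole-fraction product g(X) = Π y_i^ν_i = 0.1495. Since K_p = g(X)·P^{1}, P = (K_p/g)^(1/1) = (0.8/0.1495)^(1/1) = 5.35 bar.

P = 5.35 bar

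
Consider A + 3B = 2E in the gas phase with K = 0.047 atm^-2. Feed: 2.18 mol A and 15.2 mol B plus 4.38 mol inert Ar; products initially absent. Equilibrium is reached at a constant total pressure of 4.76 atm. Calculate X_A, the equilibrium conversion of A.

Let X = conversion of A (basis 2.18 mol A); extent of reaction ξ = 2.18X.
Species balance: n_A = 2.18 − 2.18X; n_B = 15.2 − 6.54X; n_E = 4.36X; n_I = 4.38 (inert).
n_T = Σnᵢ = 21.8 − 4.36X.
y_i = n_i/n_T, p_i = y_i·P. K = p_E^2 / (p_A p_B^3).
Substituting and setting equal to 0.047 atm^-2 gives a polynomial in X; the root in (0,1) is X = 0.511.

X = 0.511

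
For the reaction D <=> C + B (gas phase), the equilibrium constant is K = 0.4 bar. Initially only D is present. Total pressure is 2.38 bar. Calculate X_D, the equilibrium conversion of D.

Take 1 mol D as basis and let X be its fractional conversion, so ξ = X.
Mole table: n_D = 1 − X; n_C = X; n_B = X.
Summing: n_T = 1 + X.
y_i = n_i/n_T, p_i = y_i·P. K = p_C p_B / (p_D).
Substituting and setting equal to 0.4 bar gives a polynomial in X; the root in (0,1) is X = 0.379.

X = 0.379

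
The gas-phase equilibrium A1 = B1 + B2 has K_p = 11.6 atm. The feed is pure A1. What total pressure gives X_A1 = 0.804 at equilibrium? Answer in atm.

Basis: 1 mol A1 initially; let X = conversion of A1. Extent ξ = X.
Species balance: n_A1 = 1 − X; n_B1 = X; n_B2 = X.
Total moles n_T = 1 + X.
K_p = p_B1 p_B2 / (p_A1) with p_i = (n_i/n_T)·P.
At X = 0.804: the mole-fraction product g(X) = Π y_i^ν_i = 1.828. Since K_p = g(X)·P^{1}, P = (K_p/g)^(1/1) = (11.6/1.828)^(1/1) = 6.35 atm.

P = 6.35 atm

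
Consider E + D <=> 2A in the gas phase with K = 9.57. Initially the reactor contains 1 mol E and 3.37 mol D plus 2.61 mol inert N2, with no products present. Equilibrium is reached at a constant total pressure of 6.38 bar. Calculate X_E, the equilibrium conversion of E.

X = 0.873

Basis: 1 mol E initially; let X = conversion of E. Extent ξ = X.
Mole table: n_E = 1 − X; n_D = 3.37 − X; n_A = 2X; n_I = 2.61 (inert).
Since Δν = 0, n_T = 6.98 throughout.
y_i = n_i/n_T, p_i = y_i·P. K = p_A^2 / (p_E p_D).
Setting this equal to 9.57 and taking the physical root (0 < X < 1) gives X = 0.873.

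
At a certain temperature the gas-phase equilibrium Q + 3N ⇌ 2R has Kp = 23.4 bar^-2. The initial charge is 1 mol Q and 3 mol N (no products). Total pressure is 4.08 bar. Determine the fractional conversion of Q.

Let X = conversion of Q (basis 1 mol Q); extent of reaction ξ = X.
Species balance: n_Q = 1 − X; n_N = 3 − 3X; n_R = 2X.
Summing: n_T = 4 − 2X.
y_i = n_i/n_T, p_i = y_i·P. Kp = p_R^2 / (p_Q p_N^3).
Setting this equal to 23.4 bar^-2 and taking the physical root (0 < X < 1) gives X = 0.806.

X = 0.806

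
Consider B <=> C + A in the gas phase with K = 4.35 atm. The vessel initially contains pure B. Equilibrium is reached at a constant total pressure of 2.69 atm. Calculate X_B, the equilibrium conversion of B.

X = 0.786

Let X = conversion of B (basis 1 mol B); extent of reaction ξ = X.
Species balance: n_B = 1 − X; n_C = X; n_A = X.
Summing: n_T = 1 + X.
Mole fractions y_i = n_i/n_T; K = p_C p_A / (p_B) with p_i = y_i·P.
Substituting and setting equal to 4.35 atm gives a polynomial in X; the root in (0,1) is X = 0.786.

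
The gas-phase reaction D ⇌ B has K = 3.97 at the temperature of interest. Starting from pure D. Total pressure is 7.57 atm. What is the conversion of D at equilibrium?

Take 1 mol D as basis and let X be its fractional conversion, so ξ = X.
Species balance: n_D = 1 − X; n_B = X.
n_T stays at 1 (no change in mole number).
With p_i = (n_i/n_T)P, K = p_B / (p_D).
This yields a degree-1 equation in X; solving on (0,1), X = 0.799.

X = 0.799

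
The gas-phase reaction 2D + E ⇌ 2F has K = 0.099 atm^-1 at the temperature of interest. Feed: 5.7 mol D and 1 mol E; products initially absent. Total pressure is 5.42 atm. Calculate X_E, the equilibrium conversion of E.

Let X = conversion of E (basis 1 mol E); extent of reaction ξ = X.
Mole table: n_D = 5.7 − 2X; n_E = 1 − X; n_F = 2X.
n_T = Σnᵢ = 6.7 − X.
y_i = n_i/n_T, p_i = y_i·P. K = p_F^2 / (p_D^2 p_E).
This yields a degree-3 equation in X; solving on (0,1), X = 0.493.

X = 0.493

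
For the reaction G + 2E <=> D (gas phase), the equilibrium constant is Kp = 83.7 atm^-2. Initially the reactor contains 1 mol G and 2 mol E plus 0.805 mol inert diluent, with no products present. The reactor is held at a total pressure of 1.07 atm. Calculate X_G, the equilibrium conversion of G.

Basis: 1 mol G initially; let X = conversion of G. Extent ξ = X.
Moles: n_G = 1 − X; n_E = 2 − 2X; n_D = X; n_I = 0.805 (inert).
Total moles n_T = 3.81 − 2X.
Mole fractions y_i = n_i/n_T; Kp = p_D / (p_G p_E^2) with p_i = y_i·P.
Equating to 83.7 atm^-2 and solving on 0 < X < 1: X = 0.783.

X = 0.783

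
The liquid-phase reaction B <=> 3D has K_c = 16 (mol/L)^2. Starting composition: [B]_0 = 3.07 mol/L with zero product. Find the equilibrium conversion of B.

Let X = conversion of B; extent ξ = 3.07·X mol/L.
Concentrations: [B] = 3.07 − 3.07X; [D] = 9.21X.
K_c = [D]^3 / ([B]).
Solving K_c = 16 for X ∈ (0,1): X = 0.345.

X = 0.345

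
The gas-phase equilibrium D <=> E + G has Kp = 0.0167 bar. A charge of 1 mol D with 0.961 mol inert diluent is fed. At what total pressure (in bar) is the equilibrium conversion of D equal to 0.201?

P = 0.714 bar

Take 1 mol D as basis and let X be its fractional conversion, so ξ = X.
Mole table: n_D = 1 − X; n_E = X; n_G = X; n_I = 0.961 (inert).
Summing: n_T = 1.96 + X.
Kp = p_E p_G / (p_D) with p_i = (n_i/n_T)·P.
At X = 0.201: the mole-fraction product g(X) = Π y_i^ν_i = 0.02339. Since Kp = g(X)·P^{1}, P = (Kp/g)^(1/1) = (0.0167/0.02339)^(1/1) = 0.714 bar.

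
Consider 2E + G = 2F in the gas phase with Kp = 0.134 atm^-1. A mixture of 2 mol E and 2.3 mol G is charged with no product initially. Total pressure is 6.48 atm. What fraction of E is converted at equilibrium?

Take 2 mol E as basis and let X be its fractional conversion, so ξ = X.
Moles: n_E = 2 − 2X; n_G = 2.3 − X; n_F = 2X.
Total moles n_T = 4.3 − X.
Mole fractions y_i = n_i/n_T; Kp = p_F^2 / (p_E^2 p_G) with p_i = y_i·P.
Setting this equal to 0.134 atm^-1 and taking the physical root (0 < X < 1) gives X = 0.394.

X = 0.394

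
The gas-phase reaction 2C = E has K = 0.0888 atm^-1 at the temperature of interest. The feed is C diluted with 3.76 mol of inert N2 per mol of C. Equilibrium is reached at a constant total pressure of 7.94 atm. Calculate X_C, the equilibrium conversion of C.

Let X = conversion of C (basis 1 mol C); extent of reaction ξ = 0.5X.
Species balance: n_C = 1 − X; n_E = 0.5X; n_I = 3.76 (inert).
Summing: n_T = 4.76 − 0.5X.
With p_i = (n_i/n_T)P, K = p_E / (p_C^2).
This yields a degree-2 equation in X; solving on (0,1), X = 0.196.

X = 0.196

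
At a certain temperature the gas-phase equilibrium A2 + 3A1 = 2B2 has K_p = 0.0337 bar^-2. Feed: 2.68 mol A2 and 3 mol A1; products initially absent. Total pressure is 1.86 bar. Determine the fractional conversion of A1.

Take 3 mol A1 as basis and let X be its fractional conversion, so ξ = X.
Mole table: n_A2 = 2.68 − X; n_A1 = 3 − 3X; n_B2 = 2X.
Summing: n_T = 5.68 − 2X.
Mole fractions y_i = n_i/n_T; K_p = p_B2^2 / (p_A2 p_A1^3) with p_i = y_i·P.
This yields a degree-4 equation in X; solving on (0,1), X = 0.192.

X = 0.192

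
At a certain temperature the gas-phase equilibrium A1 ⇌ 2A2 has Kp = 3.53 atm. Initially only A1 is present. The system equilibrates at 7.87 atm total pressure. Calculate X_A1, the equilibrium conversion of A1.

X = 0.318

Take 1 mol A1 as basis and let X be its fractional conversion, so ξ = X.
At extent ξ: n_A1 = 1 − X; n_A2 = 2X.
n_T = Σnᵢ = 1 + X.
With p_i = (n_i/n_T)P, Kp = p_A2^2 / (p_A1).
This yields a degree-2 equation in X; solving on (0,1), X = 0.318.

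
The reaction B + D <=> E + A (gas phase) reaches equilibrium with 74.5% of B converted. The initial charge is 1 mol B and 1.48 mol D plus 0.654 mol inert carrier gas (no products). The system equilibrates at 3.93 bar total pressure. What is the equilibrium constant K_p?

Basis: 1 mol B initially; let X = conversion of B. Extent ξ = X.
Moles: n_B = 1 − X; n_D = 1.48 − X; n_E = X; n_A = X; n_I = 0.654 (inert).
Total moles n_T = 3.13 (Δν = 0, constant).
At X = 0.745: n_B = 0.255, n_D = 0.735, n_E = 0.745, n_A = 0.745, n_T = 3.13.
p_i = (n_i/n_T)·P. K_p = p_E p_A / (p_B p_D) = 2.96.

K_p = 2.96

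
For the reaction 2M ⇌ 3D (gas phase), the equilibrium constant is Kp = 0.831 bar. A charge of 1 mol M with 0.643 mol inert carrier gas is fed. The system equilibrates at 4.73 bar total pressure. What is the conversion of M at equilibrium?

Basis: 1 mol M initially; let X = conversion of M. Extent ξ = 0.5X.
Species balance: n_M = 1 − X; n_D = 1.5X; n_I = 0.643 (inert).
Summing: n_T = 1.64 + 0.5X.
Mole fractions y_i = n_i/n_T; Kp = p_D^3 / (p_M^2) with p_i = y_i·P.
This yields a degree-3 equation in X; solving on (0,1), X = 0.344.

X = 0.344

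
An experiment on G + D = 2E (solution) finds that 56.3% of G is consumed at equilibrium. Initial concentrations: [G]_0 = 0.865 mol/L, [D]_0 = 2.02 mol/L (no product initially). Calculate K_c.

K_c = 1.64

Let X = conversion of G.
Concentrations: [G] = 0.865 − 0.865X; [D] = 2.02 − 0.865X; [E] = 1.73X.
At X = 0.563: [G] = 0.378, [D] = 1.53, [E] = 0.974.
K_c = [E]^2 / ([G] [D]) = 1.64.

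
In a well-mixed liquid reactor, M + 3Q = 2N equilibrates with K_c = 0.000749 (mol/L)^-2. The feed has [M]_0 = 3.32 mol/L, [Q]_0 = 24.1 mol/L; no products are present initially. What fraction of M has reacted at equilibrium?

X = 0.469

Let X = conversion of M; extent ξ = 3.32·X mol/L.
Concentrations: [M] = 3.32 − 3.32X; [Q] = 24.1 − 9.96X; [N] = 6.64X.
K_c = [N]^2 / ([M] [Q]^3).
Solving K_c = 0.000749 for X ∈ (0,1): X = 0.469.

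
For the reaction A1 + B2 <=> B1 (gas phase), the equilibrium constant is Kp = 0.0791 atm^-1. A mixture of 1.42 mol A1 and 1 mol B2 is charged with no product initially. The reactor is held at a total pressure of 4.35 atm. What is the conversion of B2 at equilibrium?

Let X = conversion of B2 (basis 1 mol B2); extent of reaction ξ = X.
Mole table: n_A1 = 1.42 − X; n_B2 = 1 − X; n_B1 = X.
n_T = Σnᵢ = 2.42 − X.
y_i = n_i/n_T, p_i = y_i·P. Kp = p_B1 / (p_A1 p_B2).
This yields a degree-2 equation in X; solving on (0,1), X = 0.161.

X = 0.161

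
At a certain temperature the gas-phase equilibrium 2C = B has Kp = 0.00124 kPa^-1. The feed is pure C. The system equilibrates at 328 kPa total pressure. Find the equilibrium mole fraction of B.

Basis: 1 mol C initially; let X = conversion of C. Extent ξ = 0.5X.
Moles: n_C = 1 − X; n_B = 0.5X.
Total moles n_T = 1 − 0.5X.
Mole fractions y_i = n_i/n_T; Kp = p_B / (p_C^2) with p_i = y_i·P.
This yields a degree-2 equation in X; solving on (0,1), X = 0.383.
Then n_B = 0.192, n_T = 0.808, so y_B = 0.237.

y_B = 0.237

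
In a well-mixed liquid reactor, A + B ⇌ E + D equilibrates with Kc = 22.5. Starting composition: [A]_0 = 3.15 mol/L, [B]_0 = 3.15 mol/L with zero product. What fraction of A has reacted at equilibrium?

X = 0.826

Let X = conversion of A; extent ξ = 3.15·X mol/L.
Concentrations: [A] = 3.15 − 3.15X; [B] = 3.15 − 3.15X; [E] = 3.15X; [D] = 3.15X.
Kc = [E] [D] / ([A] [B]).
This equals 22.5 at X = 0.826 (the root in 0 < X < 1).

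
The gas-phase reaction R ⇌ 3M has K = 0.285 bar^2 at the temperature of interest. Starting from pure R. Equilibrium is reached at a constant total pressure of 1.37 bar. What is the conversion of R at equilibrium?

X = 0.207

Take 1 mol R as basis and let X be its fractional conversion, so ξ = X.
Mole table: n_R = 1 − X; n_M = 3X.
Summing: n_T = 1 + 2X.
Mole fractions y_i = n_i/n_T; K = p_M^3 / (p_R) with p_i = y_i·P.
This yields a degree-3 equation in X; solving on (0,1), X = 0.207.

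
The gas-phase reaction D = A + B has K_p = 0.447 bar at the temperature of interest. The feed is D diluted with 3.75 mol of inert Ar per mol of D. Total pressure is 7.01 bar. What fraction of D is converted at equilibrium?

Basis: 1 mol D initially; let X = conversion of D. Extent ξ = X.
Moles: n_D = 1 − X; n_A = X; n_B = X; n_I = 3.75 (inert).
Summing: n_T = 4.75 + X.
Mole fractions y_i = n_i/n_T; K_p = p_A p_B / (p_D) with p_i = y_i·P.
This yields a degree-2 equation in X; solving on (0,1), X = 0.433.

X = 0.433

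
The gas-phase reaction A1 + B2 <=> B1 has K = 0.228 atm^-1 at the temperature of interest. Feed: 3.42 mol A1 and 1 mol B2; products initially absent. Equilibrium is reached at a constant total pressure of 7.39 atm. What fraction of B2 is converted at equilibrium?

X = 0.555

Basis: 1 mol B2 initially; let X = conversion of B2. Extent ξ = X.
Moles: n_A1 = 3.42 − X; n_B2 = 1 − X; n_B1 = X.
Summing: n_T = 4.42 − X.
y_i = n_i/n_T, p_i = y_i·P. K = p_B1 / (p_A1 p_B2).
Equating to 0.228 atm^-1 and solving on 0 < X < 1: X = 0.555.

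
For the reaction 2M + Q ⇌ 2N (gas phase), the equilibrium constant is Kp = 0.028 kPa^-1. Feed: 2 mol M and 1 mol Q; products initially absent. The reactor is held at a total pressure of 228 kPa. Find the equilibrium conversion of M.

X = 0.525

Basis: 2 mol M initially; let X = conversion of M. Extent ξ = X.
Mole table: n_M = 2 − 2X; n_Q = 1 − X; n_N = 2X.
n_T = Σnᵢ = 3 − X.
Mole fractions y_i = n_i/n_T; Kp = p_N^2 / (p_M^2 p_Q) with p_i = y_i·P.
Setting this equal to 0.028 kPa^-1 and taking the physical root (0 < X < 1) gives X = 0.525.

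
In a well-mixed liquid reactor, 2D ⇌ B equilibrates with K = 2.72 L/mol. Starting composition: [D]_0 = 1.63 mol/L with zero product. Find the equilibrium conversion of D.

Let X = conversion of D; extent ξ = 1.63X/2 mol/L.
Concentrations: [D] = 1.63 − 1.63X; [B] = 0.815X.
K = [B] / ([D]^2).
Solving K = 2.72 for X ∈ (0,1): X = 0.716.

X = 0.716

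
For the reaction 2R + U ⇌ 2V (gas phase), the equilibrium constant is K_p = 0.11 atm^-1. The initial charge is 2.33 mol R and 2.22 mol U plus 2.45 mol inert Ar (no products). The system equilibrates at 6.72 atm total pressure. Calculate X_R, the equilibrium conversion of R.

Take 2.33 mol R as basis and let X be its fractional conversion, so ξ = 1.17X.
At extent ξ: n_R = 2.33 − 2.33X; n_U = 2.22 − 1.17X; n_V = 2.33X; n_I = 2.45 (inert).
n_T = Σnᵢ = 7 − 1.17X.
y_i = n_i/n_T, p_i = y_i·P. K_p = p_V^2 / (p_R^2 p_U).
This yields a degree-3 equation in X; solving on (0,1), X = 0.313.

X = 0.313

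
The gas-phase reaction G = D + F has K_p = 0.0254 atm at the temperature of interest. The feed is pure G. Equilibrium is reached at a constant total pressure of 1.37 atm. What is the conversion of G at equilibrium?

X = 0.135

Let X = conversion of G (basis 1 mol G); extent of reaction ξ = X.
At extent ξ: n_G = 1 − X; n_D = X; n_F = X.
Summing: n_T = 1 + X.
Mole fractions y_i = n_i/n_T; K_p = p_D p_F / (p_G) with p_i = y_i·P.
Equating to 0.0254 atm and solving on 0 < X < 1: X = 0.135.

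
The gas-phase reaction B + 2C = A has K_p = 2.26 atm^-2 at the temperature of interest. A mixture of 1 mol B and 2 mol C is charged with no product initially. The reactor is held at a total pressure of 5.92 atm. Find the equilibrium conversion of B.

X = 0.833

Let X = conversion of B (basis 1 mol B); extent of reaction ξ = X.
Mole table: n_B = 1 − X; n_C = 2 − 2X; n_A = X.
Summing: n_T = 3 − 2X.
With p_i = (n_i/n_T)P, K_p = p_A / (p_B p_C^2).
This yields a degree-3 equation in X; solving on (0,1), X = 0.833.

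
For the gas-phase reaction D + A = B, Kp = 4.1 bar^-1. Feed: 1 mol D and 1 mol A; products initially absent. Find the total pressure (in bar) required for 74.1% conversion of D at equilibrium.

Take 1 mol D as basis and let X be its fractional conversion, so ξ = X.
At extent ξ: n_D = 1 − X; n_A = 1 − X; n_B = X.
Summing: n_T = 2 − X.
Kp = p_B / (p_D p_A) with p_i = (n_i/n_T)·P.
At X = 0.741: the mole-fraction product g(X) = Π y_i^ν_i = 13.91. Since Kp = g(X)·P^{-1}, P = (g/Kp)^(1/1) = (13.91/4.1)^(1/1) = 3.39 bar.

P = 3.39 bar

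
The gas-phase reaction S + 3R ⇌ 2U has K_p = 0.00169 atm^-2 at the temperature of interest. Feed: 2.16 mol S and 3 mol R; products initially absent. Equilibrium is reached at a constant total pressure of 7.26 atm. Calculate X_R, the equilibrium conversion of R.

Basis: 3 mol R initially; let X = conversion of R. Extent ξ = X.
Mole table: n_S = 2.16 − X; n_R = 3 − 3X; n_U = 2X.
n_T = Σnᵢ = 5.16 − 2X.
Mole fractions y_i = n_i/n_T; K_p = p_U^2 / (p_S p_R^3) with p_i = y_i·P.
Substituting and setting equal to 0.00169 atm^-2 gives a polynomial in X; the root in (0,1) is X = 0.171.

X = 0.171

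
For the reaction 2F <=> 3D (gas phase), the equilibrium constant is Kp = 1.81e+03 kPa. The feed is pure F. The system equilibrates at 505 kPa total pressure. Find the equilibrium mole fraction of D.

Take 1 mol F as basis and let X be its fractional conversion, so ξ = 0.5X.
Moles: n_F = 1 − X; n_D = 1.5X.
Summing: n_T = 1 + 0.5X.
y_i = n_i/n_T, p_i = y_i·P. Kp = p_D^3 / (p_F^2).
Setting this equal to 1.81e+03 kPa and taking the physical root (0 < X < 1) gives X = 0.602.
Then n_D = 0.903, n_T = 1.3, so y_D = 0.694.

y_D = 0.694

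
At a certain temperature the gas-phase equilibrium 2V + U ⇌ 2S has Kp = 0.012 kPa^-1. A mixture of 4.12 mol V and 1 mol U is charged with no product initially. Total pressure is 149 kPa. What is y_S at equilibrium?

Basis: 1 mol U initially; let X = conversion of U. Extent ξ = X.
At extent ξ: n_V = 4.12 − 2X; n_U = 1 − X; n_S = 2X.
n_T = Σnᵢ = 5.12 − X.
y_i = n_i/n_T, p_i = y_i·P. Kp = p_S^2 / (p_V^2 p_U).
Setting this equal to 0.012 kPa^-1 and taking the physical root (0 < X < 1) gives X = 0.591.
Then n_S = 1.18, n_T = 4.53, so y_S = 0.261.

y_S = 0.261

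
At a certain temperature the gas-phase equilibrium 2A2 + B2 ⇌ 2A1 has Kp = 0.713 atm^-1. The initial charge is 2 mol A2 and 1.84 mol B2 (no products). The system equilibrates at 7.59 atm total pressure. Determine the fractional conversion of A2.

Take 2 mol A2 as basis and let X be its fractional conversion, so ξ = X.
Mole table: n_A2 = 2 − 2X; n_B2 = 1.84 − X; n_A1 = 2X.
Total moles n_T = 3.84 − X.
With p_i = (n_i/n_T)P, Kp = p_A1^2 / (p_A2^2 p_B2).
Substituting and setting equal to 0.713 atm^-1 gives a polynomial in X; the root in (0,1) is X = 0.591.

X = 0.591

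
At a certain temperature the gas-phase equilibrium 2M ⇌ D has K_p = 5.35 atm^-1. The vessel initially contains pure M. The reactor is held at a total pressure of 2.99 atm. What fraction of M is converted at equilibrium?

Let X = conversion of M (basis 1 mol M); extent of reaction ξ = 0.5X.
At extent ξ: n_M = 1 − X; n_D = 0.5X.
Summing: n_T = 1 − 0.5X.
With p_i = (n_i/n_T)P, K_p = p_D / (p_M^2).
Equating to 5.35 atm^-1 and solving on 0 < X < 1: X = 0.876.

X = 0.876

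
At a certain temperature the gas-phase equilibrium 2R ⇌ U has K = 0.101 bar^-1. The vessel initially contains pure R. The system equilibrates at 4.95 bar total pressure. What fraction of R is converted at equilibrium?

Basis: 1 mol R initially; let X = conversion of R. Extent ξ = 0.5X.
Moles: n_R = 1 − X; n_U = 0.5X.
Summing: n_T = 1 − 0.5X.
With p_i = (n_i/n_T)P, K = p_U / (p_R^2).
Setting this equal to 0.101 bar^-1 and taking the physical root (0 < X < 1) gives X = 0.423.

X = 0.423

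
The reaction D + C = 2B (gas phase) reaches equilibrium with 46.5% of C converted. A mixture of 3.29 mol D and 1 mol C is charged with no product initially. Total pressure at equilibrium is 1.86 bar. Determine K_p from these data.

K_p = 0.572

Basis: 1 mol C initially; let X = conversion of C. Extent ξ = X.
Mole table: n_D = 3.29 − X; n_C = 1 − X; n_B = 2X.
Total moles n_T = 4.29 (Δν = 0, constant).
At X = 0.465: n_D = 2.83, n_C = 0.535, n_B = 0.93, n_T = 4.29.
p_i = (n_i/n_T)·P. K_p = p_B^2 / (p_D p_C) = 0.572.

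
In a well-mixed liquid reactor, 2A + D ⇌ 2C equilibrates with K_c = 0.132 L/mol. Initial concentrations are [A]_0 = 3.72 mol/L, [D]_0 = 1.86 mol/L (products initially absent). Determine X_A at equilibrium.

X = 0.294

Let X = conversion of A; extent ξ = 3.72X/2 mol/L.
Concentrations: [A] = 3.72 − 3.72X; [D] = 1.86 − 1.86X; [C] = 3.72X.
K_c = [C]^2 / ([A]^2 [D]).
This equals 0.132 at X = 0.294 (the root in 0 < X < 1).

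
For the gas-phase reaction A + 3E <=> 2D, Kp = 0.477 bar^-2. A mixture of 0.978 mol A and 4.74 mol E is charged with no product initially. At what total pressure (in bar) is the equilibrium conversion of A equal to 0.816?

Basis: 0.978 mol A initially; let X = conversion of A. Extent ξ = 0.978X.
Species balance: n_A = 0.978 − 0.978X; n_E = 4.74 − 2.93X; n_D = 1.96X.
n_T = Σnᵢ = 5.72 − 1.96X.
Kp = p_D^2 / (p_A p_E^3) with p_i = (n_i/n_T)·P.
At X = 0.816: the mole-fraction product g(X) = Π y_i^ν_i = 18.63. Since Kp = g(X)·P^{-2}, P = (g/Kp)^(1/2) = (18.63/0.477)^(1/2) = 6.25 bar.

P = 6.25 bar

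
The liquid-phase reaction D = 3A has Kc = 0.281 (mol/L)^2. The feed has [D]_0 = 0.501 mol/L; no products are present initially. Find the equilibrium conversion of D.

X = 0.306

Let X = conversion of D; extent ξ = 0.501·X mol/L.
Concentrations: [D] = 0.501 − 0.501X; [A] = 1.5X.
Kc = [A]^3 / ([D]).
Equating to 0.281 (mol/L)^2: the physical root is X = 0.306.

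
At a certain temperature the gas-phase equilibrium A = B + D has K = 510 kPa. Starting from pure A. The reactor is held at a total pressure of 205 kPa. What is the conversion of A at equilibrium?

X = 0.845

Take 1 mol A as basis and let X be its fractional conversion, so ξ = X.
Moles: n_A = 1 − X; n_B = X; n_D = X.
Summing: n_T = 1 + X.
Mole fractions y_i = n_i/n_T; K = p_B p_D / (p_A) with p_i = y_i·P.
This yields a degree-2 equation in X; solving on (0,1), X = 0.845.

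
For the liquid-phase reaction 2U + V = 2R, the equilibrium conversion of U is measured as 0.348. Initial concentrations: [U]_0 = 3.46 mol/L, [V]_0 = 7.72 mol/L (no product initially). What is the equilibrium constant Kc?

Let X = conversion of U.
Concentrations: [U] = 3.46 − 3.46X; [V] = 7.72 − 1.73X; [R] = 3.46X.
At X = 0.348: [U] = 2.26, [V] = 7.12, [R] = 1.2.
Kc = [R]^2 / ([U]^2 [V]) = 0.04 L/mol.

Kc = 0.04 L/mol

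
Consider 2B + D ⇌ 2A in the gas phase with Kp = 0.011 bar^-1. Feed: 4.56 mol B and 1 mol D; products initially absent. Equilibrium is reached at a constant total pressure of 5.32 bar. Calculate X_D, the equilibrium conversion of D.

X = 0.195

Let X = conversion of D (basis 1 mol D); extent of reaction ξ = X.
At extent ξ: n_B = 4.56 − 2X; n_D = 1 − X; n_A = 2X.
Summing: n_T = 5.56 − X.
With p_i = (n_i/n_T)P, Kp = p_A^2 / (p_B^2 p_D).
Equating to 0.011 bar^-1 and solving on 0 < X < 1: X = 0.195.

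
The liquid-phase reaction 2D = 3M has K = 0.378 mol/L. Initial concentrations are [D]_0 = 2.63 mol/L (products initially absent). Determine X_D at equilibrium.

Let X = conversion of D; extent ξ = 2.63X/2 mol/L.
Concentrations: [D] = 2.63 − 2.63X; [M] = 3.94X.
K = [M]^3 / ([D]^2).
This equals 0.378 at X = 0.280 (the root in 0 < X < 1).

X = 0.280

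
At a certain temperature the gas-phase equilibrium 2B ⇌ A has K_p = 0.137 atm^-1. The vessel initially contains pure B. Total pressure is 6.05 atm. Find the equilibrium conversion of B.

X = 0.519

Basis: 1 mol B initially; let X = conversion of B. Extent ξ = 0.5X.
Moles: n_B = 1 − X; n_A = 0.5X.
Summing: n_T = 1 − 0.5X.
With p_i = (n_i/n_T)P, K_p = p_A / (p_B^2).
Setting this equal to 0.137 atm^-1 and taking the physical root (0 < X < 1) gives X = 0.519.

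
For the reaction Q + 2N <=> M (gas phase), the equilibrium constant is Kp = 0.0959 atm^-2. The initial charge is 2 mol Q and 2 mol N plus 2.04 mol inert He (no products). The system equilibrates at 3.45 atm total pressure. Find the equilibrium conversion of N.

Take 2 mol N as basis and let X be its fractional conversion, so ξ = X.
Species balance: n_Q = 2 − X; n_N = 2 − 2X; n_M = X; n_I = 2.04 (inert).
Summing: n_T = 6.04 − 2X.
y_i = n_i/n_T, p_i = y_i·P. Kp = p_M / (p_Q p_N^2).
This yields a degree-3 equation in X; solving on (0,1), X = 0.175.

X = 0.175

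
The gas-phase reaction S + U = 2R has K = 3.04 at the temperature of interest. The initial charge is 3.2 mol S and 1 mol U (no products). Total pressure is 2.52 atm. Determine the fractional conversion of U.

Basis: 1 mol U initially; let X = conversion of U. Extent ξ = X.
Species balance: n_S = 3.2 − X; n_U = 1 − X; n_R = 2X.
n_T stays at 4.2 (no change in mole number).
y_i = n_i/n_T, p_i = y_i·P. K = p_R^2 / (p_S p_U).
Substituting and setting equal to 3.04 gives a polynomial in X; the root in (0,1) is X = 0.723.

X = 0.723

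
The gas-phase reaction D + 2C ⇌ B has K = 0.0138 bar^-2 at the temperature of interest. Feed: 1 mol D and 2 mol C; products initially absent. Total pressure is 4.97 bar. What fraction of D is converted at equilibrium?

Basis: 1 mol D initially; let X = conversion of D. Extent ξ = X.
Mole table: n_D = 1 − X; n_C = 2 − 2X; n_B = X.
Total moles n_T = 3 − 2X.
y_i = n_i/n_T, p_i = y_i·P. K = p_B / (p_D p_C^2).
Substituting and setting equal to 0.0138 bar^-2 gives a polynomial in X; the root in (0,1) is X = 0.122.

X = 0.122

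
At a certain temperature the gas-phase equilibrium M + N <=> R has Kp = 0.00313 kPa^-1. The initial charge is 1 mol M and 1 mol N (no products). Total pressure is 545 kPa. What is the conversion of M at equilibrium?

Let X = conversion of M (basis 1 mol M); extent of reaction ξ = X.
At extent ξ: n_M = 1 − X; n_N = 1 − X; n_R = X.
n_T = Σnᵢ = 2 − X.
y_i = n_i/n_T, p_i = y_i·P. Kp = p_R / (p_M p_N).
Equating to 0.00313 kPa^-1 and solving on 0 < X < 1: X = 0.392.

X = 0.392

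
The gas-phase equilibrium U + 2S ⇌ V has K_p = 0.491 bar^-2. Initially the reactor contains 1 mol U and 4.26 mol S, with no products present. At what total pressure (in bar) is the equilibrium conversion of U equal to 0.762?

P = 3.49 bar

Let X = conversion of U (basis 1 mol U); extent of reaction ξ = X.
Species balance: n_U = 1 − X; n_S = 4.26 − 2X; n_V = X.
n_T = Σnᵢ = 5.26 − 2X.
K_p = p_V / (p_U p_S^2) with p_i = (n_i/n_T)·P.
At X = 0.762: the mole-fraction product g(X) = Π y_i^ν_i = 5.97. Since K_p = g(X)·P^{-2}, P = (g/K_p)^(1/2) = (5.97/0.491)^(1/2) = 3.49 bar.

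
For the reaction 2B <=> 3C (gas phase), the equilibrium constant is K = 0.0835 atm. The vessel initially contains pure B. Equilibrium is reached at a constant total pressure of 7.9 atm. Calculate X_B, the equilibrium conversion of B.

X = 0.136

Let X = conversion of B (basis 1 mol B); extent of reaction ξ = 0.5X.
Moles: n_B = 1 − X; n_C = 1.5X.
Total moles n_T = 1 + 0.5X.
y_i = n_i/n_T, p_i = y_i·P. K = p_C^3 / (p_B^2).
Equating to 0.0835 atm and solving on 0 < X < 1: X = 0.136.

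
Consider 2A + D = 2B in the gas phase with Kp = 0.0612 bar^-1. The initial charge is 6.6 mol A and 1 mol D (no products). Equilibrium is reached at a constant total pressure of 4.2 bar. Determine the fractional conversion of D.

Basis: 1 mol D initially; let X = conversion of D. Extent ξ = X.
Moles: n_A = 6.6 − 2X; n_D = 1 − X; n_B = 2X.
Total moles n_T = 7.6 − X.
Mole fractions y_i = n_i/n_T; Kp = p_B^2 / (p_A^2 p_D) with p_i = y_i·P.
Equating to 0.0612 bar^-1 and solving on 0 < X < 1: X = 0.417.

X = 0.417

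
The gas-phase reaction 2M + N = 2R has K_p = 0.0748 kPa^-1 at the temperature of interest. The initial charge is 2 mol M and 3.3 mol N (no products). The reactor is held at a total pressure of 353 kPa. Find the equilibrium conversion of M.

Take 2 mol M as basis and let X be its fractional conversion, so ξ = X.
Mole table: n_M = 2 − 2X; n_N = 3.3 − X; n_R = 2X.
n_T = Σnᵢ = 5.3 − X.
y_i = n_i/n_T, p_i = y_i·P. K_p = p_R^2 / (p_M^2 p_N).
Substituting and setting equal to 0.0748 kPa^-1 gives a polynomial in X; the root in (0,1) is X = 0.793.

X = 0.793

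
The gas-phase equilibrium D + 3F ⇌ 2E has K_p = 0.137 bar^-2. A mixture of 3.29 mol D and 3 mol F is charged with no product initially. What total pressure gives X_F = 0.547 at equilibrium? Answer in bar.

Let X = conversion of F (basis 3 mol F); extent of reaction ξ = X.
Species balance: n_D = 3.29 − X; n_F = 3 − 3X; n_E = 2X.
Total moles n_T = 6.29 − 2X.
K_p = p_E^2 / (p_D p_F^3) with p_i = (n_i/n_T)·P.
At X = 0.547: the mole-fraction product g(X) = Π y_i^ν_i = 4.693. Since K_p = g(X)·P^{-2}, P = (g/K_p)^(1/2) = (4.693/0.137)^(1/2) = 5.85 bar.

P = 5.85 bar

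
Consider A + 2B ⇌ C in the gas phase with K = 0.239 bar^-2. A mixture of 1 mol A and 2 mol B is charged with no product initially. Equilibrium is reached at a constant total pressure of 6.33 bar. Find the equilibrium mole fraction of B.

y_B = 0.424

Let X = conversion of A (basis 1 mol A); extent of reaction ξ = X.
Moles: n_A = 1 − X; n_B = 2 − 2X; n_C = X.
Summing: n_T = 3 − 2X.
With p_i = (n_i/n_T)P, K = p_C / (p_A p_B^2).
Equating to 0.239 bar^-2 and solving on 0 < X < 1: X = 0.632.
Then n_B = 0.735, n_T = 1.74, so y_B = 0.424.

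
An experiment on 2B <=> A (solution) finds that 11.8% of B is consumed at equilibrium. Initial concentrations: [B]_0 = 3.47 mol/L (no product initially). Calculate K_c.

K_c = 0.0219 L/mol

Let X = conversion of B.
Concentrations: [B] = 3.47 − 3.47X; [A] = 1.74X.
At X = 0.118: [B] = 3.06, [A] = 0.205.
K_c = [A] / ([B]^2) = 0.0219 L/mol.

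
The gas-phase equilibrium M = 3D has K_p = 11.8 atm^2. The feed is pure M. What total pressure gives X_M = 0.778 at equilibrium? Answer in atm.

P = 1.16 atm

Basis: 1 mol M initially; let X = conversion of M. Extent ξ = X.
Species balance: n_M = 1 − X; n_D = 3X.
Total moles n_T = 1 + 2X.
K_p = p_D^3 / (p_M) with p_i = (n_i/n_T)·P.
At X = 0.778: the mole-fraction product g(X) = Π y_i^ν_i = 8.767. Since K_p = g(X)·P^{2}, P = (K_p/g)^(1/2) = (11.8/8.767)^(1/2) = 1.16 atm.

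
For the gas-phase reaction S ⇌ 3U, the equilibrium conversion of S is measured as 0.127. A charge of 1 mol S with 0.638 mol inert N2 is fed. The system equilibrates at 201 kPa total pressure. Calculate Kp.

Take 1 mol S as basis and let X be its fractional conversion, so ξ = X.
At extent ξ: n_S = 1 − X; n_U = 3X; n_I = 0.638 (inert).
n_T = Σnᵢ = 1.64 + 2X.
At X = 0.127: n_S = 0.873, n_U = 0.381, n_T = 1.89.
p_i = (n_i/n_T)·P. Kp = p_U^3 / (p_S) = 715 kPa^2.

Kp = 715 kPa^2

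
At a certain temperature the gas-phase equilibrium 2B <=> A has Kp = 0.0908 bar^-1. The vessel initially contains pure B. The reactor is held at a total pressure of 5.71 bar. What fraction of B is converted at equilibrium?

Basis: 1 mol B initially; let X = conversion of B. Extent ξ = 0.5X.
Species balance: n_B = 1 − X; n_A = 0.5X.
n_T = Σnᵢ = 1 − 0.5X.
y_i = n_i/n_T, p_i = y_i·P. Kp = p_A / (p_B^2).
Substituting and setting equal to 0.0908 bar^-1 gives a polynomial in X; the root in (0,1) is X = 0.430.

X = 0.430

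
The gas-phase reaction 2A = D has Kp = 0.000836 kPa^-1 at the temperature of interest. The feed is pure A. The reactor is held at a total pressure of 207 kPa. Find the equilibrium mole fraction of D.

Let X = conversion of A (basis 1 mol A); extent of reaction ξ = 0.5X.
Moles: n_A = 1 − X; n_D = 0.5X.
n_T = Σnᵢ = 1 − 0.5X.
Mole fractions y_i = n_i/n_T; Kp = p_D / (p_A^2) with p_i = y_i·P.
Equating to 0.000836 kPa^-1 and solving on 0 < X < 1: X = 0.231.
Then n_D = 0.116, n_T = 0.884, so y_D = 0.131.

y_D = 0.131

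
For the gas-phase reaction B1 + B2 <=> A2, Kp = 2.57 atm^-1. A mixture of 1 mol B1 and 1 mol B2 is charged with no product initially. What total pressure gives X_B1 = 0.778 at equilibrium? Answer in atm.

Take 1 mol B1 as basis and let X be its fractional conversion, so ξ = X.
Mole table: n_B1 = 1 − X; n_B2 = 1 − X; n_A2 = X.
n_T = Σnᵢ = 2 − X.
Kp = p_A2 / (p_B1 p_B2) with p_i = (n_i/n_T)·P.
At X = 0.778: the mole-fraction product g(X) = Π y_i^ν_i = 19.29. Since Kp = g(X)·P^{-1}, P = (g/Kp)^(1/1) = (19.29/2.57)^(1/1) = 7.51 atm.

P = 7.51 atm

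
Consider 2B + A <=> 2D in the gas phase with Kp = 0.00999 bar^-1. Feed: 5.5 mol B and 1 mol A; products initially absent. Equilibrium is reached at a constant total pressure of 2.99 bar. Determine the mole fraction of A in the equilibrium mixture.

y_A = 0.132

Take 1 mol A as basis and let X be its fractional conversion, so ξ = X.
Moles: n_B = 5.5 − 2X; n_A = 1 − X; n_D = 2X.
Summing: n_T = 6.5 − X.
With p_i = (n_i/n_T)P, Kp = p_D^2 / (p_B^2 p_A).
This yields a degree-3 equation in X; solving on (0,1), X = 0.163.
Then n_A = 0.837, n_T = 6.34, so y_A = 0.132.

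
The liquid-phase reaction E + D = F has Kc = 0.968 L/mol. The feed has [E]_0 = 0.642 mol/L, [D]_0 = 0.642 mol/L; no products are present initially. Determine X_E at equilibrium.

X = 0.302

Let X = conversion of E; extent ξ = 0.642·X mol/L.
Concentrations: [E] = 0.642 − 0.642X; [D] = 0.642 − 0.642X; [F] = 0.642X.
Kc = [F] / ([E] [D]).
Setting equal to 0.968 and solving for X on (0,1) gives X = 0.302.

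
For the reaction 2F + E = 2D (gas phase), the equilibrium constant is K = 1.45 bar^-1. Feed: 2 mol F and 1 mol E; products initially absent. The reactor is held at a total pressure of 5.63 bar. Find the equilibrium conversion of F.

Take 2 mol F as basis and let X be its fractional conversion, so ξ = X.
At extent ξ: n_F = 2 − 2X; n_E = 1 − X; n_D = 2X.
Total moles n_T = 3 − X.
y_i = n_i/n_T, p_i = y_i·P. K = p_D^2 / (p_F^2 p_E).
This yields a degree-3 equation in X; solving on (0,1), X = 0.550.

X = 0.550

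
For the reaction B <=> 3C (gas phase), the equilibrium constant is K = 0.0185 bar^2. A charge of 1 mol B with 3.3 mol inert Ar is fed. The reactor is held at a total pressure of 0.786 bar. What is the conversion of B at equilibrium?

X = 0.267

Take 1 mol B as basis and let X be its fractional conversion, so ξ = X.
Species balance: n_B = 1 − X; n_C = 3X; n_I = 3.3 (inert).
Summing: n_T = 4.3 + 2X.
With p_i = (n_i/n_T)P, K = p_C^3 / (p_B).
Substituting and setting equal to 0.0185 bar^2 gives a polynomial in X; the root in (0,1) is X = 0.267.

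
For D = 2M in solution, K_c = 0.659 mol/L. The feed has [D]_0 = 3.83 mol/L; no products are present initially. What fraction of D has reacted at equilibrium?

Let X = conversion of D; extent ξ = 3.83·X mol/L.
Concentrations: [D] = 3.83 − 3.83X; [M] = 7.66X.
K_c = [M]^2 / ([D]).
Solving K_c = 0.659 for X ∈ (0,1): X = 0.187.

X = 0.187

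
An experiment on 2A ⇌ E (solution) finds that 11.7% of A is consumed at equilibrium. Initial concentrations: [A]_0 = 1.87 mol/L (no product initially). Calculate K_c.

Let X = conversion of A.
Concentrations: [A] = 1.87 − 1.87X; [E] = 0.935X.
At X = 0.117: [A] = 1.65, [E] = 0.109.
K_c = [E] / ([A]^2) = 0.0401 L/mol.

K_c = 0.0401 L/mol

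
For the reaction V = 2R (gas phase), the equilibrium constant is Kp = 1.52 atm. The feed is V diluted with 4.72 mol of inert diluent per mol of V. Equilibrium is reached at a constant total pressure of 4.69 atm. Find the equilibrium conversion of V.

Let X = conversion of V (basis 1 mol V); extent of reaction ξ = X.
Species balance: n_V = 1 − X; n_R = 2X; n_I = 4.72 (inert).
Summing: n_T = 5.72 + X.
Mole fractions y_i = n_i/n_T; Kp = p_R^2 / (p_V) with p_i = y_i·P.
This yields a degree-2 equation in X; solving on (0,1), X = 0.501.

X = 0.501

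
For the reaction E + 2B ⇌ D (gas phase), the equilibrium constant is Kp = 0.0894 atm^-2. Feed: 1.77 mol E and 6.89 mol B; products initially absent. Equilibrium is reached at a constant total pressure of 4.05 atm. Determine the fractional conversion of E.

Basis: 1.77 mol E initially; let X = conversion of E. Extent ξ = 1.77X.
At extent ξ: n_E = 1.77 − 1.77X; n_B = 6.89 − 3.54X; n_D = 1.77X.
Summing: n_T = 8.66 − 3.54X.
y_i = n_i/n_T, p_i = y_i·P. Kp = p_D / (p_E p_B^2).
Equating to 0.0894 atm^-2 and solving on 0 < X < 1: X = 0.452.

X = 0.452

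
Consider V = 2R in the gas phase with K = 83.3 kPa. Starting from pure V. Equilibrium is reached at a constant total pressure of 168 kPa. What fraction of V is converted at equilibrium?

X = 0.332

Basis: 1 mol V initially; let X = conversion of V. Extent ξ = X.
At extent ξ: n_V = 1 − X; n_R = 2X.
Summing: n_T = 1 + X.
With p_i = (n_i/n_T)P, K = p_R^2 / (p_V).
Substituting and setting equal to 83.3 kPa gives a polynomial in X; the root in (0,1) is X = 0.332.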